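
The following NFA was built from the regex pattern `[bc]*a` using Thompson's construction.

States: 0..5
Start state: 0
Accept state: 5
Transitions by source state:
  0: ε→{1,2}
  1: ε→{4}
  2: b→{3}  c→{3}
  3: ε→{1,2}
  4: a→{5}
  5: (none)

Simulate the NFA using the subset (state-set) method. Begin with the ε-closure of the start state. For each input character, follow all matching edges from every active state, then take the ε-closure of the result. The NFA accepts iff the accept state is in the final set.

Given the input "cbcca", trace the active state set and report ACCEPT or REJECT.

Answer: ACCEPT

Derivation:
initial (ε-close {0}): {0,1,2,4}
'c' @ 1: {1,2,3,4}
'b' @ 2: {1,2,3,4}
'c' @ 3: {1,2,3,4}
'c' @ 4: {1,2,3,4}
'a' @ 5: {5}  ✓accept
after full input: {5}  (accept=5 in)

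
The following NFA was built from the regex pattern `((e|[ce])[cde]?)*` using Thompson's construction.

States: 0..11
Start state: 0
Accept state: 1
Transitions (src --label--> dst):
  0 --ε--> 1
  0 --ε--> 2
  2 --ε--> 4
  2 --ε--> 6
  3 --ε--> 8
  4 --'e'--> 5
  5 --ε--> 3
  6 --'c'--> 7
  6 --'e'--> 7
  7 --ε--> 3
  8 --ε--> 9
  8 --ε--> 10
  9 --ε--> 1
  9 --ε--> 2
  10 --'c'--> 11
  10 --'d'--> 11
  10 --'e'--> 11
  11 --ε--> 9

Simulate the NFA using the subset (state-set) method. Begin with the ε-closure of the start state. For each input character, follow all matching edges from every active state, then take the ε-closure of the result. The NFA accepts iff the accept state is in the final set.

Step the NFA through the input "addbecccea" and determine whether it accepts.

Answer: REJECT

Trace:
initial (ε-close {0}): {0,1,2,4,6}
'a' @ 1: {}  — no active states
rest 'ddbecccea' ignored (set empty)
after full input: {}  (accept=1 not in)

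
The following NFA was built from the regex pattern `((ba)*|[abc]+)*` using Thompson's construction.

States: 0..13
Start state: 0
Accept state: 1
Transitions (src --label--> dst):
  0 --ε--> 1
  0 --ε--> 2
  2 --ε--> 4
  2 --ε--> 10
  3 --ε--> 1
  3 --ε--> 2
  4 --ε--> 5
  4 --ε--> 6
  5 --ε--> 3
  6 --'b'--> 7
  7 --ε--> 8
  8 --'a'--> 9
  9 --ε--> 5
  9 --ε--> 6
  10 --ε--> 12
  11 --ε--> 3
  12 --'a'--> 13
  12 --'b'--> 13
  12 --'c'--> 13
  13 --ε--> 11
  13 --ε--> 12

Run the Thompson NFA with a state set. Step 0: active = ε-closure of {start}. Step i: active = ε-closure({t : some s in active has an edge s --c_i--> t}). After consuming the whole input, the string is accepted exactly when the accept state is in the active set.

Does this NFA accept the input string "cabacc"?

start: ε-closure({0}) = {0,1,2,3,4,5,6,10,12}
'c' @ 1: {1,2,3,4,5,6,10,11,12,13}  (accept∈set)
'a' @ 2: {1,2,3,4,5,6,10,11,12,13}  (accept∈set)
'b' @ 3: {1,2,3,4,5,6,7,8,10,11,12,13}  (accept∈set)
'a' @ 4: {1,2,3,4,5,6,9,10,11,12,13}  (accept∈set)
'c' @ 5: {1,2,3,4,5,6,10,11,12,13}  (accept∈set)
'c' @ 6: {1,2,3,4,5,6,10,11,12,13}  (accept∈set)
final: {1,2,3,4,5,6,10,11,12,13}; accept 1 in set

Answer: ACCEPT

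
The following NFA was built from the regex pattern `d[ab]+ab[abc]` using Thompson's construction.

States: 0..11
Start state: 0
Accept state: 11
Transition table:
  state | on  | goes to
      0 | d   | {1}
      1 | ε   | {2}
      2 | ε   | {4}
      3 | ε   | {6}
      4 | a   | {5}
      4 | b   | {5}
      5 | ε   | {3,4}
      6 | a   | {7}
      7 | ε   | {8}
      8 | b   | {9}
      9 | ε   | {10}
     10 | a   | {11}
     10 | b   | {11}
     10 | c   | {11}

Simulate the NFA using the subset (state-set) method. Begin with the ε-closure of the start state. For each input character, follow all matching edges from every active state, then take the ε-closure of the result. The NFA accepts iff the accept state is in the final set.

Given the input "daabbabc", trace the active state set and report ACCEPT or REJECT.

Answer: ACCEPT

Steps:
start: ε-closure({0}) = {0}
'd' @ 1: {1,2,4}
'a' @ 2: {3,4,5,6}
'a' @ 3: {3,4,5,6,7,8}
'b' @ 4: {3,4,5,6,9,10}
'b' @ 5: {3,4,5,6,11}  ✓accept
'a' @ 6: {3,4,5,6,7,8}
'b' @ 7: {3,4,5,6,9,10}
'c' @ 8: {11}  ✓accept
final: {11}; accept 11 in set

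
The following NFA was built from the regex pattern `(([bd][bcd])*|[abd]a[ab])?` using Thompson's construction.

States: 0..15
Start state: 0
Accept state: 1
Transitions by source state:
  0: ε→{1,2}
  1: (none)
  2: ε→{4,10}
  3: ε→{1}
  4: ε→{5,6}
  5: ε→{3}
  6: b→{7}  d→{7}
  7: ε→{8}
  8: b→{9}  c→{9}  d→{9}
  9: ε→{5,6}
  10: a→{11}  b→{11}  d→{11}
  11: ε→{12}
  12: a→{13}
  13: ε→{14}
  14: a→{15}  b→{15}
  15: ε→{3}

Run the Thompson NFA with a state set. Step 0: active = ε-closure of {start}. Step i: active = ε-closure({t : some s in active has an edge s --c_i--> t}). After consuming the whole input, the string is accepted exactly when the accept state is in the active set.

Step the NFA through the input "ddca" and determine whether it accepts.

Answer: REJECT

Trace:
S₀ = ε-closure({0}) = {0,1,2,3,4,5,6,10}
'd' @ 1: {7,8,11,12}
'd' @ 2: {1,3,5,6,9}  ✓accept
'c' @ 3: {}  — dead — no transitions
rest 'a' ignored (set empty)
end set {} — state 1 not in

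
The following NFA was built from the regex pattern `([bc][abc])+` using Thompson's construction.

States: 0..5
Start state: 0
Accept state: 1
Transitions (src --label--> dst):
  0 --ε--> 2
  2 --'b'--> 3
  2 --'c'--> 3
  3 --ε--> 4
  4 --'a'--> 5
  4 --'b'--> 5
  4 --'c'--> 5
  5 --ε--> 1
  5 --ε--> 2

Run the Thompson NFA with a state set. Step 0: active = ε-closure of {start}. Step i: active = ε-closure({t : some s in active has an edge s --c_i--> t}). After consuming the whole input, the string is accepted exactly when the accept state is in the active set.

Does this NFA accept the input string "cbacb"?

Answer: REJECT

Derivation:
initial (ε-close {0}): {0,2}
'c' @ 1: {3,4}
'b' @ 2: {1,2,5}  [accepting]
'a' @ 3: {}  — dead — no transitions
rest 'cb' ignored (set empty)
end set {} — state 1 not in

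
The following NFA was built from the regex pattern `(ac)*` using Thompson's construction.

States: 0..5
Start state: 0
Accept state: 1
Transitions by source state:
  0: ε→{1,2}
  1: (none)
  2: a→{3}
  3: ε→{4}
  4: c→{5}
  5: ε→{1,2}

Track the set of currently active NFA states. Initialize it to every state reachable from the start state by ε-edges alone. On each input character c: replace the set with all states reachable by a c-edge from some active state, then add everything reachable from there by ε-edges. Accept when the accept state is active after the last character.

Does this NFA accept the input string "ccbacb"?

Answer: REJECT

Derivation:
start: ε-closure({0}) = {0,1,2}
'c' @ 1: {}  — state set empty
rest 'cbacb' ignored (set empty)
after full input: {}  (accept=1 not in)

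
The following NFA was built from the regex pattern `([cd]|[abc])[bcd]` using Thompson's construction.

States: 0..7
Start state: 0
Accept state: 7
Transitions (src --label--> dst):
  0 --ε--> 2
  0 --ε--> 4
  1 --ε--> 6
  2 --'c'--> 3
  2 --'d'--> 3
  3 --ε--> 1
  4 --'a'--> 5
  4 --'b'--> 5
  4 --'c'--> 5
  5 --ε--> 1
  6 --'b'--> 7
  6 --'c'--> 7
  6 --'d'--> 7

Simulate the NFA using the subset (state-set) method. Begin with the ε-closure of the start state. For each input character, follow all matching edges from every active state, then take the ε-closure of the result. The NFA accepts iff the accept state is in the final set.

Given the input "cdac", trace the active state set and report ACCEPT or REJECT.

Answer: REJECT

Steps:
S₀ = ε-closure({0}) = {0,2,4}
'c' @ 1: {1,3,5,6}
'd' @ 2: {7}  [accepting]
'a' @ 3: {}  — state set empty
rest 'c' ignored (set empty)
final: {}; accept 7 not in set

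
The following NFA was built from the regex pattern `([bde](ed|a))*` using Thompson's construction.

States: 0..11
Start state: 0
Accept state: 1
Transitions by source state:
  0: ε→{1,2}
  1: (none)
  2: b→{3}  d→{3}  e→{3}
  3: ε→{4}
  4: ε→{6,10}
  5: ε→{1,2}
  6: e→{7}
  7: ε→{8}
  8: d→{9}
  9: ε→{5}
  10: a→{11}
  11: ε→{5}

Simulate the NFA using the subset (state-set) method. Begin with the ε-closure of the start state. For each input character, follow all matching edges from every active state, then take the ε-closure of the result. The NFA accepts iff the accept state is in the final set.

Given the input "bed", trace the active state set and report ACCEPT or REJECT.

Answer: ACCEPT

Trace:
S₀ = ε-closure({0}) = {0,1,2}
'b' @ 1: {3,4,6,10}
'e' @ 2: {7,8}
'd' @ 3: {1,2,5,9}  [accepting]
final: {1,2,5,9}; accept 1 in set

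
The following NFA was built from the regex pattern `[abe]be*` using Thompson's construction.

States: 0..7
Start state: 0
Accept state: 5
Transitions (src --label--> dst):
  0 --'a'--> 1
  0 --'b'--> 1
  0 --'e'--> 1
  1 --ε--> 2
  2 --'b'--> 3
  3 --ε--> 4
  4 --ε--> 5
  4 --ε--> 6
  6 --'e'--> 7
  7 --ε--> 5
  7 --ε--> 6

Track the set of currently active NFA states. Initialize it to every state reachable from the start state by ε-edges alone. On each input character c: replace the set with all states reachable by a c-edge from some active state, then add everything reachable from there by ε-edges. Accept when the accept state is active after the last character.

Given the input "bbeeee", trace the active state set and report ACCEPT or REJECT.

S₀ = ε-closure({0}) = {0}
'b' @ 1: {1,2}
'b' @ 2: {3,4,5,6}  [accepting]
'e' @ 3: {5,6,7}  [accepting]
'e' @ 4: {5,6,7}  [accepting]
'e' @ 5: {5,6,7}  [accepting]
'e' @ 6: {5,6,7}  [accepting]
final: {5,6,7}; accept 5 in set

Answer: ACCEPT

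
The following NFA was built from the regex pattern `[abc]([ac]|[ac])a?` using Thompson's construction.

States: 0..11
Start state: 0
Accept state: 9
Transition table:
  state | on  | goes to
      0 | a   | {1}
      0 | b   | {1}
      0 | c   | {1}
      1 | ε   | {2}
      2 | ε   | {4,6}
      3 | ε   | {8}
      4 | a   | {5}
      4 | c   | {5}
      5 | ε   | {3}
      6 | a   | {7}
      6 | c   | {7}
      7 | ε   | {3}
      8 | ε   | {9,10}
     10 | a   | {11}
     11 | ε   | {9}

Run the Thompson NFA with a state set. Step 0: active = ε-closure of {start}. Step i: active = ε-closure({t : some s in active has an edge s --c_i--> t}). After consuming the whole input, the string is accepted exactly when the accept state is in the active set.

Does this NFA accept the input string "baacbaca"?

Answer: REJECT

Derivation:
start: ε-closure({0}) = {0}
'b' @ 1: {1,2,4,6}
'a' @ 2: {3,5,7,8,9,10}  [accepting]
'a' @ 3: {9,11}  [accepting]
'c' @ 4: {}  — state set empty
rest 'baca' ignored (set empty)
final: {}; accept 9 not in set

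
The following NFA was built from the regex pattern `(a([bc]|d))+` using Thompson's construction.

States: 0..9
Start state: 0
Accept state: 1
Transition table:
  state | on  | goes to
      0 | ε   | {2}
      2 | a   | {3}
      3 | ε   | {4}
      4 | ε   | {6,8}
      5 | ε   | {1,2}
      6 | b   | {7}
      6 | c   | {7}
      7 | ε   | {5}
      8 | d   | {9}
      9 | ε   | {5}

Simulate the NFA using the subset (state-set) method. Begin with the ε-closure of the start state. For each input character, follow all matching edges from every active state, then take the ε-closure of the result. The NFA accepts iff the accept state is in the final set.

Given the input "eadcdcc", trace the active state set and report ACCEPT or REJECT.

Answer: REJECT

Derivation:
initial (ε-close {0}): {0,2}
'e' @ 1: {}  — state set empty
rest 'adcdcc' ignored (set empty)
final: {}; accept 1 not in set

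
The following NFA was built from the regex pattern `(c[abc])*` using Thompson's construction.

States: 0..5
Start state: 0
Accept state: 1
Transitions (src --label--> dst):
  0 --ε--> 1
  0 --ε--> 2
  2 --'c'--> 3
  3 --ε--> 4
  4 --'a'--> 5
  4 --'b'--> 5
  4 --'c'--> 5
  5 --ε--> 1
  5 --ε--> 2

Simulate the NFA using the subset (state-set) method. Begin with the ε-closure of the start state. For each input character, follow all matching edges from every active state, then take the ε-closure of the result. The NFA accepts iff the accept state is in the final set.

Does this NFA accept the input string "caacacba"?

S₀ = ε-closure({0}) = {0,1,2}
'c' @ 1: {3,4}
'a' @ 2: {1,2,5}  [accepting]
'a' @ 3: {}  — state set empty
rest 'cacba' ignored (set empty)
after full input: {}  (accept=1 not in)

Answer: REJECT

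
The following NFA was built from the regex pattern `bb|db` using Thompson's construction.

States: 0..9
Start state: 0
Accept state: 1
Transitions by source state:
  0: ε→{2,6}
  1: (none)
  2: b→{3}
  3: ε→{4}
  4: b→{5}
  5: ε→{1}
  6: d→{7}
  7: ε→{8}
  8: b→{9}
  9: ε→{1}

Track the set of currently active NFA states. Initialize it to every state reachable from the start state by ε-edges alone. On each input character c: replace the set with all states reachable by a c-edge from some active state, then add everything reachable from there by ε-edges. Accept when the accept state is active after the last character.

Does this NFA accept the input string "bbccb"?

Answer: REJECT

Trace:
start: ε-closure({0}) = {0,2,6}
'b' @ 1: {3,4}
'b' @ 2: {1,5}  ✓accept
'c' @ 3: {}  — state set empty
rest 'cb' ignored (set empty)
end set {} — state 1 not in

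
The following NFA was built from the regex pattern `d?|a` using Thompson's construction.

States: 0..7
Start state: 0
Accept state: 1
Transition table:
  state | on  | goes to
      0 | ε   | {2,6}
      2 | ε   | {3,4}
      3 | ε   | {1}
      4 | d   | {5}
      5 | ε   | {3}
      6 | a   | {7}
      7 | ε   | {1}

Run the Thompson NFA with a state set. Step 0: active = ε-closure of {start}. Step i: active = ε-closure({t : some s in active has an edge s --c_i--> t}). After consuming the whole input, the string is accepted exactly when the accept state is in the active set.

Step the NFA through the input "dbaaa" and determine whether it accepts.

Answer: REJECT

Derivation:
S₀ = ε-closure({0}) = {0,1,2,3,4,6}
'd' @ 1: {1,3,5}  (accept∈set)
'b' @ 2: {}  — dead — no transitions
rest 'aaa' ignored (set empty)
end set {} — state 1 not in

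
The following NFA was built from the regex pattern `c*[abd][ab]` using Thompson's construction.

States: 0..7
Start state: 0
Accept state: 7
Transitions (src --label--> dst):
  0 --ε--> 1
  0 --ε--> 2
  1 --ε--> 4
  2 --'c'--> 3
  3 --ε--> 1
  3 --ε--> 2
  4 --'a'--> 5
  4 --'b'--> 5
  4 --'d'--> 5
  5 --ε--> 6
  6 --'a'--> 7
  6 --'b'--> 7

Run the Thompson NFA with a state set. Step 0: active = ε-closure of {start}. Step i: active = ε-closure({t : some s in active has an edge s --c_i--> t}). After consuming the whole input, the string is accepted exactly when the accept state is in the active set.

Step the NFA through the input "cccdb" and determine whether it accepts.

Answer: ACCEPT

Derivation:
start: ε-closure({0}) = {0,1,2,4}
'c' @ 1: {1,2,3,4}
'c' @ 2: {1,2,3,4}
'c' @ 3: {1,2,3,4}
'd' @ 4: {5,6}
'b' @ 5: {7}  ✓accept
final: {7}; accept 7 in set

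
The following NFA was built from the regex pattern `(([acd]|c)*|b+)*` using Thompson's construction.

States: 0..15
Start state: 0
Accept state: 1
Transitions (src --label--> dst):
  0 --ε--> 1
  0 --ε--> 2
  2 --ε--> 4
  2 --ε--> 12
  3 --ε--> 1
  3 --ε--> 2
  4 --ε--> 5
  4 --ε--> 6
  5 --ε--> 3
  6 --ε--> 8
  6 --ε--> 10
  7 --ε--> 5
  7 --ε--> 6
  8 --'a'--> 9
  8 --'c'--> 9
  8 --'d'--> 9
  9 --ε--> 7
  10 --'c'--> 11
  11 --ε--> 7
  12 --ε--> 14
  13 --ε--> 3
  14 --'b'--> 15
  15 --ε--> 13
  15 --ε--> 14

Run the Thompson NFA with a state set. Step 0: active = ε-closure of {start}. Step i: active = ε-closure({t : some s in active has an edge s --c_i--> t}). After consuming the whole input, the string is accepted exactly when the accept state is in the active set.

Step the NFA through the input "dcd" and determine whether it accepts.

Answer: ACCEPT

Derivation:
S₀ = ε-closure({0}) = {0,1,2,3,4,5,6,8,10,12,14}
'd' @ 1: {1,2,3,4,5,6,7,8,9,10,12,14}  (accept∈set)
'c' @ 2: {1,2,3,4,5,6,7,8,9,10,11,12,14}  (accept∈set)
'd' @ 3: {1,2,3,4,5,6,7,8,9,10,12,14}  (accept∈set)
end set {1,2,3,4,5,6,7,8,9,10,12,14} — state 1 in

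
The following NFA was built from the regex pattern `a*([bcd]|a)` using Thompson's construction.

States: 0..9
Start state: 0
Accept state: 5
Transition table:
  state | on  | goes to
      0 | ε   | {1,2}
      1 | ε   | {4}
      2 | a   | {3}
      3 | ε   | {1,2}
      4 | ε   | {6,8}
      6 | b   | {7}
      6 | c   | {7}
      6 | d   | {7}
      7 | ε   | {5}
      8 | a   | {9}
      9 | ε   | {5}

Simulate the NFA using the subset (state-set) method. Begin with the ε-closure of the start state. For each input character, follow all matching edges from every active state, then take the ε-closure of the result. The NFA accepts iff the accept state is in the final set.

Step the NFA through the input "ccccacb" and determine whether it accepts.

Answer: REJECT

Derivation:
initial (ε-close {0}): {0,1,2,4,6,8}
'c' @ 1: {5,7}  ✓accept
'c' @ 2: {}  — no active states
rest 'ccacb' ignored (set empty)
end set {} — state 5 not in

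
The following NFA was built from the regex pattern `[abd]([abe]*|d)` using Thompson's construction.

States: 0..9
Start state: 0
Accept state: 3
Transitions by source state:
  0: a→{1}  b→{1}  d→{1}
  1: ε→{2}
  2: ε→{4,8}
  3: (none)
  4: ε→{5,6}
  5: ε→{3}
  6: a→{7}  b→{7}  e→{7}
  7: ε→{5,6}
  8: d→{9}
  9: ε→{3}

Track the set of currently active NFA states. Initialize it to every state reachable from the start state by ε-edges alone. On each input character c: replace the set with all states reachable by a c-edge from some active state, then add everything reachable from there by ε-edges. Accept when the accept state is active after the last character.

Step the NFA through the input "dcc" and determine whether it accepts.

initial (ε-close {0}): {0}
'd' @ 1: {1,2,3,4,5,6,8}  (accept∈set)
'c' @ 2: {}  — dead — no transitions
rest 'c' ignored (set empty)
after full input: {}  (accept=3 not in)

Answer: REJECT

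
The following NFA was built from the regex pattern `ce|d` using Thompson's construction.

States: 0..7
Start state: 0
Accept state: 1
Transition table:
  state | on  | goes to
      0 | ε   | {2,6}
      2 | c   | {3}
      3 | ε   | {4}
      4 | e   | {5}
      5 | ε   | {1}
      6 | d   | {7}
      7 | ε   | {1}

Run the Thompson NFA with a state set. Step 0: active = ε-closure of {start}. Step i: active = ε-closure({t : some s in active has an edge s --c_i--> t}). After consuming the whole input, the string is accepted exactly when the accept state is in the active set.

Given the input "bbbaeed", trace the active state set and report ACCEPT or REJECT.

start: ε-closure({0}) = {0,2,6}
'b' @ 1: {}  — state set empty
rest 'bbaeed' ignored (set empty)
final: {}; accept 1 not in set

Answer: REJECT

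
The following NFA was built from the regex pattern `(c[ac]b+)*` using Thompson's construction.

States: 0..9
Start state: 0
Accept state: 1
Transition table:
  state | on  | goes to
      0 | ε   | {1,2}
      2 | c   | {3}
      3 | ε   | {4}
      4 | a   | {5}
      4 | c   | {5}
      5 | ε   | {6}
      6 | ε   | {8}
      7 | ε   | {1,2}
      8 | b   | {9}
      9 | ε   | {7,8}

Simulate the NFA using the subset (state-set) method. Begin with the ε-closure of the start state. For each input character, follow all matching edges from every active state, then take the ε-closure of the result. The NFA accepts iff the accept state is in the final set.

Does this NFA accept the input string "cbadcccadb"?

Answer: REJECT

Trace:
start: ε-closure({0}) = {0,1,2}
'c' @ 1: {3,4}
'b' @ 2: {}  — state set empty
rest 'adcccadb' ignored (set empty)
final: {}; accept 1 not in set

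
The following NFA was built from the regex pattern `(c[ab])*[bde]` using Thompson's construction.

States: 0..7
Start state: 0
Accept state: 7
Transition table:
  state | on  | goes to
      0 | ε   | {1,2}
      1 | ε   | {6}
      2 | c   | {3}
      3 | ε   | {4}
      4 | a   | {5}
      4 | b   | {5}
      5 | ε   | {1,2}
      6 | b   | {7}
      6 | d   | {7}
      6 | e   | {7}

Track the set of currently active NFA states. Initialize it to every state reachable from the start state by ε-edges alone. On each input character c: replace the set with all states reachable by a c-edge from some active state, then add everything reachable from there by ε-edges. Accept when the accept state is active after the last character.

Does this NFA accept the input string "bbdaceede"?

initial (ε-close {0}): {0,1,2,6}
'b' @ 1: {7}  ✓accept
'b' @ 2: {}  — dead — no transitions
rest 'daceede' ignored (set empty)
final: {}; accept 7 not in set

Answer: REJECT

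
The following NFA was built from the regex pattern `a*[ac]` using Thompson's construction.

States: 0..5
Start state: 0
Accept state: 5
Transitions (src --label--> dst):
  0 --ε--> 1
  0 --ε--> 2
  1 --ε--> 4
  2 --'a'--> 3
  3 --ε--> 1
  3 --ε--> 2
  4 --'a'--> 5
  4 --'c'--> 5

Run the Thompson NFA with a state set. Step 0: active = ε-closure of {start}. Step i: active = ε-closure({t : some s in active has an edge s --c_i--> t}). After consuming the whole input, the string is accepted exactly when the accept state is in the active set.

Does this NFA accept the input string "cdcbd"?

start: ε-closure({0}) = {0,1,2,4}
'c' @ 1: {5}  (accept∈set)
'd' @ 2: {}  — no active states
rest 'cbd' ignored (set empty)
end set {} — state 5 not in

Answer: REJECT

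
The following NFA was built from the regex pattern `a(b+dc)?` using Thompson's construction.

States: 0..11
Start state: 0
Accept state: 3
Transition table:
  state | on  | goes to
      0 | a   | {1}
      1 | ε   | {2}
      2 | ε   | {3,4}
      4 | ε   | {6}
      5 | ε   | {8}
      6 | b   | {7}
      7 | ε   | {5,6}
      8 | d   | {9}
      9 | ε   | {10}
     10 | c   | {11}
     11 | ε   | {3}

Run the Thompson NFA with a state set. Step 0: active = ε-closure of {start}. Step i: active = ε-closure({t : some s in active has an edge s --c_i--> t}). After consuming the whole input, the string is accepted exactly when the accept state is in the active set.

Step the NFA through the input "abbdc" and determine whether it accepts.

Answer: ACCEPT

Steps:
S₀ = ε-closure({0}) = {0}
'a' @ 1: {1,2,3,4,6}  (accept∈set)
'b' @ 2: {5,6,7,8}
'b' @ 3: {5,6,7,8}
'd' @ 4: {9,10}
'c' @ 5: {3,11}  (accept∈set)
after full input: {3,11}  (accept=3 in)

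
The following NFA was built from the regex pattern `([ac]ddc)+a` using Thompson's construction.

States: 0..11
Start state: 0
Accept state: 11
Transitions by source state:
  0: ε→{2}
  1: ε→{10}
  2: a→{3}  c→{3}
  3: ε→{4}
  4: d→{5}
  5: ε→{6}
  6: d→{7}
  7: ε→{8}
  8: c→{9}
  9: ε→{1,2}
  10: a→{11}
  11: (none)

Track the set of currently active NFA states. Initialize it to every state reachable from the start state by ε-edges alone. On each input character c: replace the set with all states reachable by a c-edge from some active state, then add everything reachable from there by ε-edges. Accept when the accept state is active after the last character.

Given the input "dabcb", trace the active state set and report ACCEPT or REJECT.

Answer: REJECT

Steps:
S₀ = ε-closure({0}) = {0,2}
'd' @ 1: {}  — state set empty
rest 'abcb' ignored (set empty)
final: {}; accept 11 not in set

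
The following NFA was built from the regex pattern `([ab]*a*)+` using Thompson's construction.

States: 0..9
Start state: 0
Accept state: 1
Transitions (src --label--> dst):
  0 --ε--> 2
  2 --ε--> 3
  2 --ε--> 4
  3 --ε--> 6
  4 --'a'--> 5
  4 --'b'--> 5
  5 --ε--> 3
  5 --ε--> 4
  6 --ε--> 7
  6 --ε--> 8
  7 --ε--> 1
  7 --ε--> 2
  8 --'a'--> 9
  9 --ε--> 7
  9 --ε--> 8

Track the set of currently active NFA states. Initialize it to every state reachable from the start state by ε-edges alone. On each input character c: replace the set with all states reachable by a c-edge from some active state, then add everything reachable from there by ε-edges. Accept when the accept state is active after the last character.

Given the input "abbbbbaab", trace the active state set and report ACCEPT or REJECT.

initial (ε-close {0}): {0,1,2,3,4,6,7,8}
'a' @ 1: {1,2,3,4,5,6,7,8,9}  [accepting]
'b' @ 2: {1,2,3,4,5,6,7,8}  [accepting]
'b' @ 3: {1,2,3,4,5,6,7,8}  [accepting]
'b' @ 4: {1,2,3,4,5,6,7,8}  [accepting]
'b' @ 5: {1,2,3,4,5,6,7,8}  [accepting]
'b' @ 6: {1,2,3,4,5,6,7,8}  [accepting]
'a' @ 7: {1,2,3,4,5,6,7,8,9}  [accepting]
'a' @ 8: {1,2,3,4,5,6,7,8,9}  [accepting]
'b' @ 9: {1,2,3,4,5,6,7,8}  [accepting]
after full input: {1,2,3,4,5,6,7,8}  (accept=1 in)

Answer: ACCEPT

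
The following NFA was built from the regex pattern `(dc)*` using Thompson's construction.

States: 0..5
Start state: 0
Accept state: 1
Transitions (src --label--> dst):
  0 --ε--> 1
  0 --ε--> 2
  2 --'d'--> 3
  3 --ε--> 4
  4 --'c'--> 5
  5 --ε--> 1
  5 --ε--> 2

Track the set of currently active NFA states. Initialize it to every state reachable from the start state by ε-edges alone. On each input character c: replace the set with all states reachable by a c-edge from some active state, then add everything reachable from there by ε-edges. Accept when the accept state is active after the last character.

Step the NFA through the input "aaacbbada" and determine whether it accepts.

S₀ = ε-closure({0}) = {0,1,2}
'a' @ 1: {}  — state set empty
rest 'aacbbada' ignored (set empty)
after full input: {}  (accept=1 not in)

Answer: REJECT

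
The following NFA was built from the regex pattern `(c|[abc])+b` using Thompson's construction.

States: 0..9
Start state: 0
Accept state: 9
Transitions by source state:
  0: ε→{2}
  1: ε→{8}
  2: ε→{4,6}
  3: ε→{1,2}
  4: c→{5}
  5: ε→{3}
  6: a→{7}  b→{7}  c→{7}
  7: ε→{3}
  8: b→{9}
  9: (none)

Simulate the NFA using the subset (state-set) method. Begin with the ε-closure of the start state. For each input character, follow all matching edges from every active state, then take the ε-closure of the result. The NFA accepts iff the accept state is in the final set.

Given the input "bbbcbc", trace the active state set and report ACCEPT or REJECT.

Answer: REJECT

Steps:
initial (ε-close {0}): {0,2,4,6}
'b' @ 1: {1,2,3,4,6,7,8}
'b' @ 2: {1,2,3,4,6,7,8,9}  ✓accept
'b' @ 3: {1,2,3,4,6,7,8,9}  ✓accept
'c' @ 4: {1,2,3,4,5,6,7,8}
'b' @ 5: {1,2,3,4,6,7,8,9}  ✓accept
'c' @ 6: {1,2,3,4,5,6,7,8}
after full input: {1,2,3,4,5,6,7,8}  (accept=9 not in)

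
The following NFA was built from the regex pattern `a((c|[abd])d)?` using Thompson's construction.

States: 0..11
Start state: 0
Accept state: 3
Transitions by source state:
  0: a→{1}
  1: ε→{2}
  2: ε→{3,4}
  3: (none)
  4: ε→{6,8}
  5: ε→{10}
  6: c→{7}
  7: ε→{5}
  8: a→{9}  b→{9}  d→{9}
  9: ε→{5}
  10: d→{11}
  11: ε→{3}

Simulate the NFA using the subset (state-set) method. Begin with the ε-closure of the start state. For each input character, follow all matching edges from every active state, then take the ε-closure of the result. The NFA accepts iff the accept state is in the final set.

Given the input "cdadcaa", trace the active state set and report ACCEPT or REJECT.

start: ε-closure({0}) = {0}
'c' @ 1: {}  — dead — no transitions
rest 'dadcaa' ignored (set empty)
after full input: {}  (accept=3 not in)

Answer: REJECT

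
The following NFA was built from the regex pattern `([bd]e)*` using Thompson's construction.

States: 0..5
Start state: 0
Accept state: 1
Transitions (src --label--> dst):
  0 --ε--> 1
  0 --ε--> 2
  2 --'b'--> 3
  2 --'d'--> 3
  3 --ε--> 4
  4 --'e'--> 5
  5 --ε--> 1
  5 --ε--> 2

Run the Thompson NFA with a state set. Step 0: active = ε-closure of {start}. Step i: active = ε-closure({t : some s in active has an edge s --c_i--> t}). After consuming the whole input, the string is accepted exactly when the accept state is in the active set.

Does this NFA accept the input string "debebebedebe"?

Answer: ACCEPT

Steps:
start: ε-closure({0}) = {0,1,2}
'd' @ 1: {3,4}
'e' @ 2: {1,2,5}  [accepting]
'b' @ 3: {3,4}
'e' @ 4: {1,2,5}  [accepting]
'b' @ 5: {3,4}
'e' @ 6: {1,2,5}  [accepting]
'b' @ 7: {3,4}
'e' @ 8: {1,2,5}  [accepting]
'd' @ 9: {3,4}
'e' @ 10: {1,2,5}  [accepting]
'b' @ 11: {3,4}
'e' @ 12: {1,2,5}  [accepting]
after full input: {1,2,5}  (accept=1 in)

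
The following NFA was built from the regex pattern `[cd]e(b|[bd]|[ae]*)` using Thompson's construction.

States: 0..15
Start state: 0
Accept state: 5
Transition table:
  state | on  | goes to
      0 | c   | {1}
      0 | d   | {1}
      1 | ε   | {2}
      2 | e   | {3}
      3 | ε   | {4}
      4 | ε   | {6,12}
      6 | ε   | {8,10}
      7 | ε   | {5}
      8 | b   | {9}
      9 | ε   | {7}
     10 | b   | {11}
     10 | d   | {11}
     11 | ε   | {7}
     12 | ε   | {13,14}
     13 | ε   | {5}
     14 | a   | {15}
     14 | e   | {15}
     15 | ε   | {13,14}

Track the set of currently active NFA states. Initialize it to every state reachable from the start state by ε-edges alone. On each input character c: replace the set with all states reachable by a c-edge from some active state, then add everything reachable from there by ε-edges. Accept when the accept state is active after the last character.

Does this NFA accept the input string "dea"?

start: ε-closure({0}) = {0}
'd' @ 1: {1,2}
'e' @ 2: {3,4,5,6,8,10,12,13,14}  ✓accept
'a' @ 3: {5,13,14,15}  ✓accept
end set {5,13,14,15} — state 5 in

Answer: ACCEPT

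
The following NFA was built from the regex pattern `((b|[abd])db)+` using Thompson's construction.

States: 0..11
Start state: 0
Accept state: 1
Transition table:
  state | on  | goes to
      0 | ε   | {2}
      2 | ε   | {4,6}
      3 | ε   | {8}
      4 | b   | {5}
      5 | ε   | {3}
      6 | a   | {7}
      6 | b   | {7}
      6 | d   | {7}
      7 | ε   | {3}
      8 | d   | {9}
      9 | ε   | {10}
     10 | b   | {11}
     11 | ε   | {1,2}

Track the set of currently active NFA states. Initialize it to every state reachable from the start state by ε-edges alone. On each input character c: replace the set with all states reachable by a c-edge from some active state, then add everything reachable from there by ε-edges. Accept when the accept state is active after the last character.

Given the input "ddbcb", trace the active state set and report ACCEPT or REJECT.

Answer: REJECT

Steps:
S₀ = ε-closure({0}) = {0,2,4,6}
'd' @ 1: {3,7,8}
'd' @ 2: {9,10}
'b' @ 3: {1,2,4,6,11}  (accept∈set)
'c' @ 4: {}  — no active states
rest 'b' ignored (set empty)
end set {} — state 1 not in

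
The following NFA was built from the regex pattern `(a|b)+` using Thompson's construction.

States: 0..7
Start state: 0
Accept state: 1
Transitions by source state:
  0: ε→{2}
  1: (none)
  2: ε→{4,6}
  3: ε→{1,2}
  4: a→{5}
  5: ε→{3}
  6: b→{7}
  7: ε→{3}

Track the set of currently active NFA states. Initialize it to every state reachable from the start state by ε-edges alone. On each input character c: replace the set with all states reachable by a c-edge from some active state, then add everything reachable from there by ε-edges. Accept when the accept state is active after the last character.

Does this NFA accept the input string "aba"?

Answer: ACCEPT

Trace:
initial (ε-close {0}): {0,2,4,6}
'a' @ 1: {1,2,3,4,5,6}  (accept∈set)
'b' @ 2: {1,2,3,4,6,7}  (accept∈set)
'a' @ 3: {1,2,3,4,5,6}  (accept∈set)
final: {1,2,3,4,5,6}; accept 1 in set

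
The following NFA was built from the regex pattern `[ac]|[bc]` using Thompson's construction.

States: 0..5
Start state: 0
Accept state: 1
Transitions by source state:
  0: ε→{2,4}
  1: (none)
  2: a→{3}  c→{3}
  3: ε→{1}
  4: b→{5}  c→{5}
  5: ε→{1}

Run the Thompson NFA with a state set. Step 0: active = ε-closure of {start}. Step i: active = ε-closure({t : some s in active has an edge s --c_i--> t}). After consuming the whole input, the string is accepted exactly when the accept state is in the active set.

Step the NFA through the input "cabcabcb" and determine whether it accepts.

S₀ = ε-closure({0}) = {0,2,4}
'c' @ 1: {1,3,5}  ✓accept
'a' @ 2: {}  — state set empty
rest 'bcabcb' ignored (set empty)
end set {} — state 1 not in

Answer: REJECT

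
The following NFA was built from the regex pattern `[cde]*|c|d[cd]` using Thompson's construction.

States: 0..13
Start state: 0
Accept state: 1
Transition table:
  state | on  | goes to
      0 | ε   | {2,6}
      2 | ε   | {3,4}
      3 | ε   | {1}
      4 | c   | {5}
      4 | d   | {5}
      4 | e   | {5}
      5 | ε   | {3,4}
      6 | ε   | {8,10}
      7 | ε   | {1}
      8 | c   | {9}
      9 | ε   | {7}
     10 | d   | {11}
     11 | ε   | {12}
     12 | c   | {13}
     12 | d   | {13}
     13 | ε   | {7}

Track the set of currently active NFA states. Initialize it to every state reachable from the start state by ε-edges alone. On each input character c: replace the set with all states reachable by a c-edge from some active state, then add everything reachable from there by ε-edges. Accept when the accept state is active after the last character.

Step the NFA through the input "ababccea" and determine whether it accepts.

Answer: REJECT

Trace:
start: ε-closure({0}) = {0,1,2,3,4,6,8,10}
'a' @ 1: {}  — dead — no transitions
rest 'babccea' ignored (set empty)
end set {} — state 1 not in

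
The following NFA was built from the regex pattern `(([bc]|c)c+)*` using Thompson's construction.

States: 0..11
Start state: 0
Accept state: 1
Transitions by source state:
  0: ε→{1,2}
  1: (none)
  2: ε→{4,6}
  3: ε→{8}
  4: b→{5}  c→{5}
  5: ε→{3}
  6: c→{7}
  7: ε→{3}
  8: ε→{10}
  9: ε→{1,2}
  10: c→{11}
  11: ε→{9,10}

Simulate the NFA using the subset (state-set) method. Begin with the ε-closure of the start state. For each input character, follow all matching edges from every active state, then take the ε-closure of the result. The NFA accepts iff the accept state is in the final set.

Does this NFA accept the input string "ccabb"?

initial (ε-close {0}): {0,1,2,4,6}
'c' @ 1: {3,5,7,8,10}
'c' @ 2: {1,2,4,6,9,10,11}  (accept∈set)
'a' @ 3: {}  — no active states
rest 'bb' ignored (set empty)
after full input: {}  (accept=1 not in)

Answer: REJECT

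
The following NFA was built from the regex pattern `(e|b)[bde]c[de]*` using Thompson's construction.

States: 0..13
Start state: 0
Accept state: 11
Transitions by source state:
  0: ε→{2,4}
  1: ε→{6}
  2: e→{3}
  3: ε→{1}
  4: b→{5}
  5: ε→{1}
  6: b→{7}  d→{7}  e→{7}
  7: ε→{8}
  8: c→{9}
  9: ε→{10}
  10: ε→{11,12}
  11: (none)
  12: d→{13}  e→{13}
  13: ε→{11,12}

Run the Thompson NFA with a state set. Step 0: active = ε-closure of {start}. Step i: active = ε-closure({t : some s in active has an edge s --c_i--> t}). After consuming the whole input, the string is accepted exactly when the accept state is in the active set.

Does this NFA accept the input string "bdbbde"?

Answer: REJECT

Trace:
S₀ = ε-closure({0}) = {0,2,4}
'b' @ 1: {1,5,6}
'd' @ 2: {7,8}
'b' @ 3: {}  — no active states
rest 'bde' ignored (set empty)
after full input: {}  (accept=11 not in)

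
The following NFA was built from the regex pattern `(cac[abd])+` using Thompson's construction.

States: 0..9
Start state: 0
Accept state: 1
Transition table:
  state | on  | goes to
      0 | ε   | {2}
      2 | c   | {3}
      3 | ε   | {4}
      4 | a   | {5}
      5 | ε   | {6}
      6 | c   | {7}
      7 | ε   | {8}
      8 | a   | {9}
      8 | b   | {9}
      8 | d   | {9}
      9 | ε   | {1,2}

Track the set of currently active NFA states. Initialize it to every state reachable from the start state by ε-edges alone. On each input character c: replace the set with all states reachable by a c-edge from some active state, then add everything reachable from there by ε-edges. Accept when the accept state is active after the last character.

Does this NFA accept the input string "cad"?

initial (ε-close {0}): {0,2}
'c' @ 1: {3,4}
'a' @ 2: {5,6}
'd' @ 3: {}  — state set empty
final: {}; accept 1 not in set

Answer: REJECT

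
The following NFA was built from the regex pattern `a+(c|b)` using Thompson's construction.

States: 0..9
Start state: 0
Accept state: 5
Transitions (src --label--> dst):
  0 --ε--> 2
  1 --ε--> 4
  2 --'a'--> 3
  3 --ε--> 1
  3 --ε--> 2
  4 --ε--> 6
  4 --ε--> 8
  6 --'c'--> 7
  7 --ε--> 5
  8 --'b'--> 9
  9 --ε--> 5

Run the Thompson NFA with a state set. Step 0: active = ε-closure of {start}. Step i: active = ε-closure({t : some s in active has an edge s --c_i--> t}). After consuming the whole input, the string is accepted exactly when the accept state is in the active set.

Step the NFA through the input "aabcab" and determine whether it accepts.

Answer: REJECT

Trace:
initial (ε-close {0}): {0,2}
'a' @ 1: {1,2,3,4,6,8}
'a' @ 2: {1,2,3,4,6,8}
'b' @ 3: {5,9}  [accepting]
'c' @ 4: {}  — state set empty
rest 'ab' ignored (set empty)
final: {}; accept 5 not in set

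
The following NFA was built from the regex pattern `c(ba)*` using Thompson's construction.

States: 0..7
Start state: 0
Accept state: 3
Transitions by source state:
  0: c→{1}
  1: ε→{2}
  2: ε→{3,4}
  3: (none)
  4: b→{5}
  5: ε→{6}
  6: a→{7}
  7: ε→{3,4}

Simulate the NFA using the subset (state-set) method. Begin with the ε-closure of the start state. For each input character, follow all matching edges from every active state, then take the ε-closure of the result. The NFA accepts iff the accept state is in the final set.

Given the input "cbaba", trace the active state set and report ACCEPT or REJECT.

initial (ε-close {0}): {0}
'c' @ 1: {1,2,3,4}  (accept∈set)
'b' @ 2: {5,6}
'a' @ 3: {3,4,7}  (accept∈set)
'b' @ 4: {5,6}
'a' @ 5: {3,4,7}  (accept∈set)
after full input: {3,4,7}  (accept=3 in)

Answer: ACCEPT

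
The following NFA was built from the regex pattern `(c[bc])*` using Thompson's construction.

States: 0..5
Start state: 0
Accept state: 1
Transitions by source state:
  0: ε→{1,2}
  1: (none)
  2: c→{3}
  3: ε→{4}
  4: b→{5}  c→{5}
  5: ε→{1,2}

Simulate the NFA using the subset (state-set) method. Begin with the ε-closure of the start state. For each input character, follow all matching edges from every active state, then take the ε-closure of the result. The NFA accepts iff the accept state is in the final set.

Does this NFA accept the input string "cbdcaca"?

Answer: REJECT

Trace:
start: ε-closure({0}) = {0,1,2}
'c' @ 1: {3,4}
'b' @ 2: {1,2,5}  ✓accept
'd' @ 3: {}  — dead — no transitions
rest 'caca' ignored (set empty)
final: {}; accept 1 not in set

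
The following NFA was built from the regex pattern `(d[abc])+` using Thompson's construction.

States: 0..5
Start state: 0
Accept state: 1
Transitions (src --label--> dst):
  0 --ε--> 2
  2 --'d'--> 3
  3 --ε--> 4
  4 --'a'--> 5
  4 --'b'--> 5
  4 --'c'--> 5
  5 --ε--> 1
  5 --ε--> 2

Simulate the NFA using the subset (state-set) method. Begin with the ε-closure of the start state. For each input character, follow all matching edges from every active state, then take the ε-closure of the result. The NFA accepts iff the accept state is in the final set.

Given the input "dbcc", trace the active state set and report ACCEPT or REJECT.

Answer: REJECT

Steps:
start: ε-closure({0}) = {0,2}
'd' @ 1: {3,4}
'b' @ 2: {1,2,5}  (accept∈set)
'c' @ 3: {}  — dead — no transitions
rest 'c' ignored (set empty)
final: {}; accept 1 not in set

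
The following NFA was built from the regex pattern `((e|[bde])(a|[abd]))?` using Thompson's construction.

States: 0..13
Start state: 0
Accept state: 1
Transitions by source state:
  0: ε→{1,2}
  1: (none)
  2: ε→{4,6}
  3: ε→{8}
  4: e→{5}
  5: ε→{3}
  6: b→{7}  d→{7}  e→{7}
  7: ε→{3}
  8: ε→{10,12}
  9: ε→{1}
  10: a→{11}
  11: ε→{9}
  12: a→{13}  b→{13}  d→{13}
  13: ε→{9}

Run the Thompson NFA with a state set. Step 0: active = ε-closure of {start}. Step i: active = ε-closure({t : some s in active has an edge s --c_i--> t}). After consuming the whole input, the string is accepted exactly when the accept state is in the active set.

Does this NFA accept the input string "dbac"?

Answer: REJECT

Trace:
start: ε-closure({0}) = {0,1,2,4,6}
'd' @ 1: {3,7,8,10,12}
'b' @ 2: {1,9,13}  [accepting]
'a' @ 3: {}  — dead — no transitions
rest 'c' ignored (set empty)
after full input: {}  (accept=1 not in)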